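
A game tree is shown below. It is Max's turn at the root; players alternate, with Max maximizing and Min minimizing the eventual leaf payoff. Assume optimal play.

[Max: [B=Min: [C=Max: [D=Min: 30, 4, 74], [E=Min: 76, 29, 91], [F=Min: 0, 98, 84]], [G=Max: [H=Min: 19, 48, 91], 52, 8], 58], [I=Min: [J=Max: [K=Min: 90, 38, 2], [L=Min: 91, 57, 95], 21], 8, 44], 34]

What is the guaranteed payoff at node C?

D: min(30, 4, 74) = 4
E: min(76, 29, 91) = 29
F: min(0, 98, 84) = 0
C: max(4, 29, 0) = 29

29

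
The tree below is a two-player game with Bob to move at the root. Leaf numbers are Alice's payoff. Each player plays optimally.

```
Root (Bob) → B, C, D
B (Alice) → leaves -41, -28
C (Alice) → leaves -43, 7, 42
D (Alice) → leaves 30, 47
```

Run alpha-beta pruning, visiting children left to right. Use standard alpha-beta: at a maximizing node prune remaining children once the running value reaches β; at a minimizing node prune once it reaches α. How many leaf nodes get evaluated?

5

B [α=-∞,β=+∞]: v=-28
C [α=-∞,β=-28]: v=7 after child 2 ≥ β → β-cutoff, skip 1
D [α=-∞,β=-28]: v=30 after child 1 ≥ β → β-cutoff, skip 1
Root [α=-∞,β=+∞]: v=-28
Leaves evaluated: 5 of 7.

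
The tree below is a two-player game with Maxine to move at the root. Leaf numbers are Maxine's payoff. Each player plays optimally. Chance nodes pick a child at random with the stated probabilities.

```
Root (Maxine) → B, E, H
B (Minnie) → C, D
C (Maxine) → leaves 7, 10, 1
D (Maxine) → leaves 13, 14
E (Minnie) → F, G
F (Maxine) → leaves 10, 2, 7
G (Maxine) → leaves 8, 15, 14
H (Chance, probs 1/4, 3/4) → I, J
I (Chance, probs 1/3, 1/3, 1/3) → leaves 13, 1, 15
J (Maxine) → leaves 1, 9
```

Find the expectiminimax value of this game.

10

C (Maxine): max(7, 10, 1) = 10
D (Maxine): max(13, 14) = 14
B (Minnie): min(10, 14) = 10
F (Maxine): max(10, 2, 7) = 10
G (Maxine): max(8, 15, 14) = 15
E (Minnie): min(10, 15) = 10
I (Chance): 1/3·13 + 1/3·1 + 1/3·15 = 9.67
J (Maxine): max(1, 9) = 9
H (Chance): 1/4·9.67 + 3/4·9 = 9.17
Root (Maxine): max(10, 10, 9.17) = 10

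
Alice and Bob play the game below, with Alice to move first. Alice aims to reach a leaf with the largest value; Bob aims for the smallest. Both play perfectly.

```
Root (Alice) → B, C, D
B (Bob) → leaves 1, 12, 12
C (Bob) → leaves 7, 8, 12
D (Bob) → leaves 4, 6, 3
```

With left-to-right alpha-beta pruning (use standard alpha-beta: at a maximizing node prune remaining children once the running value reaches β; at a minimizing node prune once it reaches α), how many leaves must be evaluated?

B [α=-∞,β=+∞]: v=1
C [α=1,β=+∞]: v=7
D [α=7,β=+∞]: v=4 after child 1 ≤ α → α-cutoff, skip 2
Root [α=-∞,β=+∞]: v=7
Leaves evaluated: 7 of 9.

7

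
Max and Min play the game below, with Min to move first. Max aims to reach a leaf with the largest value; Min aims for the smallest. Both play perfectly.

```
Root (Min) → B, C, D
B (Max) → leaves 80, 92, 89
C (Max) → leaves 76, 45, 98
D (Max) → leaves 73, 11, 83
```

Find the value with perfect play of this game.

B (Max): max(80, 92, 89) = 92
C (Max): max(76, 45, 98) = 98
D (Max): max(73, 11, 83) = 83
Root (Min): min(92, 98, 83) = 83

83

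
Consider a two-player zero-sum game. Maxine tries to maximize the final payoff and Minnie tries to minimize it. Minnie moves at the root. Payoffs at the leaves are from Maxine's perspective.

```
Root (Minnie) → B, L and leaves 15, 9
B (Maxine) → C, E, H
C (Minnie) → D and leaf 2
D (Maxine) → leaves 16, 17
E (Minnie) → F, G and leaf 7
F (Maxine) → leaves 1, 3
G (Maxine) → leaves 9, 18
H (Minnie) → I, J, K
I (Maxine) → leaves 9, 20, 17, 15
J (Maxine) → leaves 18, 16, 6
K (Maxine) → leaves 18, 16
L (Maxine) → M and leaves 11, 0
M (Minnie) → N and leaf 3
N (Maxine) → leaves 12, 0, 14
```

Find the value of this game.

D (Maxine): max(16, 17) = 17
C (Minnie): min(17, 2) = 2
F (Maxine): max(1, 3) = 3
G (Maxine): max(9, 18) = 18
E (Minnie): min(3, 18, 7) = 3
I (Maxine): max(9, 20, 17, 15) = 20
J (Maxine): max(18, 16, 6) = 18
K (Maxine): max(18, 16) = 18
H (Minnie): min(20, 18, 18) = 18
B (Maxine): max(2, 3, 18) = 18
N (Maxine): max(12, 0, 14) = 14
M (Minnie): min(14, 3) = 3
L (Maxine): max(3, 11, 0) = 11
Root (Minnie): min(18, 11, 15, 9) = 9

9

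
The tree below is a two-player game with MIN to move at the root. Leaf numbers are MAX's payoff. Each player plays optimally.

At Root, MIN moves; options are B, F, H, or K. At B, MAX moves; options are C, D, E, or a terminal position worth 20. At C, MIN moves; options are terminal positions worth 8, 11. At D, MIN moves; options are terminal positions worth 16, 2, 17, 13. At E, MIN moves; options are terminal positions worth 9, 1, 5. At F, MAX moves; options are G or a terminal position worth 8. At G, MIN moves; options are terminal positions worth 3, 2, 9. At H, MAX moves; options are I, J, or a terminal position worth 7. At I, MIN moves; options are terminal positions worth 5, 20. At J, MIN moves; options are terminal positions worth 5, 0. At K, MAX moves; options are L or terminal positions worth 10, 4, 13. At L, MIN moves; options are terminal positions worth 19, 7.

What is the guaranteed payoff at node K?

13

L: min(19, 7) = 7
K: max(7, 10, 4, 13) = 13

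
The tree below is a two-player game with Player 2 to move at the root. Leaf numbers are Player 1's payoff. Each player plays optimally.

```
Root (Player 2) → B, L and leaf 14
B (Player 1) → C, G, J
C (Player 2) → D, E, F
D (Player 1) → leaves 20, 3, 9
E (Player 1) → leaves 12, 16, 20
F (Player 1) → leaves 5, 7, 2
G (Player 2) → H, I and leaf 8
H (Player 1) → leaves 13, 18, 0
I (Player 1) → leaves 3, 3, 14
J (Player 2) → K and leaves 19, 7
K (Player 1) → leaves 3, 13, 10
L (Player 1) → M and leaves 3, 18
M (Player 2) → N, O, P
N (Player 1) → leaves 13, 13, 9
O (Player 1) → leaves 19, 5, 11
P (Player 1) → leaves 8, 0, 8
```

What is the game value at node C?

D: max(20, 3, 9) = 20
E: max(12, 16, 20) = 20
F: max(5, 7, 2) = 7
C: min(20, 20, 7) = 7

7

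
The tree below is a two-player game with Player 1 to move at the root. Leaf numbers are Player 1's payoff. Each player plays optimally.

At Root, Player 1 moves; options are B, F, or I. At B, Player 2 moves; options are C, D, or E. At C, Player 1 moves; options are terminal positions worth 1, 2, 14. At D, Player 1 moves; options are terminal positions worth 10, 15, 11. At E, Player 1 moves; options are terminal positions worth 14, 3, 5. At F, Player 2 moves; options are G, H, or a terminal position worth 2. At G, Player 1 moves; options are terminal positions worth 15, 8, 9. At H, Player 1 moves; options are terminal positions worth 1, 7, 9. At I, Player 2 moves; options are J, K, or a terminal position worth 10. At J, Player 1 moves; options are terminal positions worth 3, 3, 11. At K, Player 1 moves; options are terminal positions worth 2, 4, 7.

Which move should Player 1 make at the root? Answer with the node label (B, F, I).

C (Player 1): max(1, 2, 14) = 14
D (Player 1): max(10, 15, 11) = 15
E (Player 1): max(14, 3, 5) = 14
B (Player 2): min(14, 15, 14) = 14
G (Player 1): max(15, 8, 9) = 15
H (Player 1): max(1, 7, 9) = 9
F (Player 2): min(15, 9, 2) = 2
J (Player 1): max(3, 3, 11) = 11
K (Player 1): max(2, 4, 7) = 7
I (Player 2): min(11, 7, 10) = 7
Root (Player 1): max(14, 2, 7) = 14
Player 1 picks the child with the highest value: B (value 14).

B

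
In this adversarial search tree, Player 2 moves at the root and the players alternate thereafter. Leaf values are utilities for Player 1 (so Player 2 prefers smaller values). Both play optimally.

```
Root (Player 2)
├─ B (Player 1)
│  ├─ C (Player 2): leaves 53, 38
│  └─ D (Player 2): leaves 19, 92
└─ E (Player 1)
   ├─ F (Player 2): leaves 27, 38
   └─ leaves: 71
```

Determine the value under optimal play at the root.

C (Player 2): min(53, 38) = 38
D (Player 2): min(19, 92) = 19
B (Player 1): max(38, 19) = 38
F (Player 2): min(27, 38) = 27
E (Player 1): max(27, 71) = 71
Root (Player 2): min(38, 71) = 38

38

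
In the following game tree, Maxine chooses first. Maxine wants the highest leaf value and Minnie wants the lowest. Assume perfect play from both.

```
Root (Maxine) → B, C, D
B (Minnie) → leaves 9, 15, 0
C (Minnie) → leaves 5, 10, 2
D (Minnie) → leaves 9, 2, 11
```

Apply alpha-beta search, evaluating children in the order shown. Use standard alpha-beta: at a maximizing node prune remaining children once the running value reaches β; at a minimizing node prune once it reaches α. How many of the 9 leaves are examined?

B [α=-∞,β=+∞]: v=0
C [α=0,β=+∞]: v=2
D [α=2,β=+∞]: v=2 after child 2 ≤ α → α-cutoff, skip 1
Root [α=-∞,β=+∞]: v=2
Leaves evaluated: 8 of 9.

8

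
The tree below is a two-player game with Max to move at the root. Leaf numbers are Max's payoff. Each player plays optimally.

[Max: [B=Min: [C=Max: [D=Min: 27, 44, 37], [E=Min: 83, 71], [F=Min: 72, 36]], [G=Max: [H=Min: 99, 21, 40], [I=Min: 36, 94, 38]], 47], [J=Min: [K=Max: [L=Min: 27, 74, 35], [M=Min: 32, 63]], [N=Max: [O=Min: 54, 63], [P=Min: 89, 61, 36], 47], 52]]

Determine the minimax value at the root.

36

D (Min): min(27, 44, 37) = 27
E (Min): min(83, 71) = 71
F (Min): min(72, 36) = 36
C (Max): max(27, 71, 36) = 71
H (Min): min(99, 21, 40) = 21
I (Min): min(36, 94, 38) = 36
G (Max): max(21, 36) = 36
B (Min): min(71, 36, 47) = 36
L (Min): min(27, 74, 35) = 27
M (Min): min(32, 63) = 32
K (Max): max(27, 32) = 32
O (Min): min(54, 63) = 54
P (Min): min(89, 61, 36) = 36
N (Max): max(54, 36, 47) = 54
J (Min): min(32, 54, 52) = 32
Root (Max): max(36, 32) = 36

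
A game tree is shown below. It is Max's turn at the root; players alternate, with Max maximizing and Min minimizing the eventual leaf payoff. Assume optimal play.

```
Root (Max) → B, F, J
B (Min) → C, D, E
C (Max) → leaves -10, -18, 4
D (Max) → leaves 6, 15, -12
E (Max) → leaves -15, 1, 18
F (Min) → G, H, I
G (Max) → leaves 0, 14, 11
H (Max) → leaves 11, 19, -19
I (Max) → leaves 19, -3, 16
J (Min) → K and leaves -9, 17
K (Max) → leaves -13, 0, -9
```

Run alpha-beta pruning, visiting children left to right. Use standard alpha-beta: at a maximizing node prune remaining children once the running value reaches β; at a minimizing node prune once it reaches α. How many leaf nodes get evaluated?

16

C [α=-∞,β=+∞]: v=4
D [α=-∞,β=4]: v=6 after child 1 ≥ β → β-cutoff, skip 2
E [α=-∞,β=4]: v=18
B [α=-∞,β=+∞]: v=4
G [α=4,β=+∞]: v=14
H [α=4,β=14]: v=19 after child 2 ≥ β → β-cutoff, skip 1
I [α=4,β=14]: v=19 after child 1 ≥ β → β-cutoff, skip 2
F [α=4,β=+∞]: v=14
K [α=14,β=+∞]: v=0
J [α=14,β=+∞]: v=0 after child 1 ≤ α → α-cutoff, skip 2
Root [α=-∞,β=+∞]: v=14
Leaves evaluated: 16 of 23.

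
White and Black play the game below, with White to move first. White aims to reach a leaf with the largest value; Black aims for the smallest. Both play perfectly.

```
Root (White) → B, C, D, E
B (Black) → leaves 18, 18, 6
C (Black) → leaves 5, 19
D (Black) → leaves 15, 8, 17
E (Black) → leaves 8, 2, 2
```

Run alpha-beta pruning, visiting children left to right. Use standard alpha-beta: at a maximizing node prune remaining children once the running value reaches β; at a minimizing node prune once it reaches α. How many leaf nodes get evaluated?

8

B [α=-∞,β=+∞]: v=6
C [α=6,β=+∞]: v=5 after child 1 ≤ α → α-cutoff, skip 1
D [α=6,β=+∞]: v=8
E [α=8,β=+∞]: v=8 after child 1 ≤ α → α-cutoff, skip 2
Root [α=-∞,β=+∞]: v=8
Leaves evaluated: 8 of 11.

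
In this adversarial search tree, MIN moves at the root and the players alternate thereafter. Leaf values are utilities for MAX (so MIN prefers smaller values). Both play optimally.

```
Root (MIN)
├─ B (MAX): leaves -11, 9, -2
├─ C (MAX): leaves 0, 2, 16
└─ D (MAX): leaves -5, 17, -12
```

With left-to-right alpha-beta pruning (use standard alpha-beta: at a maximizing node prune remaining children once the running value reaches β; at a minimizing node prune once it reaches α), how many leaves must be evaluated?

B [α=-∞,β=+∞]: v=9
C [α=-∞,β=9]: v=16
D [α=-∞,β=9]: v=17 after child 2 ≥ β → β-cutoff, skip 1
Root [α=-∞,β=+∞]: v=9
Leaves evaluated: 8 of 9.

8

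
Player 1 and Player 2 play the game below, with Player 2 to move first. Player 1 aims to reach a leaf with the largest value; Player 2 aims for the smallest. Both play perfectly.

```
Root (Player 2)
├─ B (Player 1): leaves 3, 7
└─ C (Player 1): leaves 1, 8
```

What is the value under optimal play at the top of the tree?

7

B (Player 1): max(3, 7) = 7
C (Player 1): max(1, 8) = 8
Root (Player 2): min(7, 8) = 7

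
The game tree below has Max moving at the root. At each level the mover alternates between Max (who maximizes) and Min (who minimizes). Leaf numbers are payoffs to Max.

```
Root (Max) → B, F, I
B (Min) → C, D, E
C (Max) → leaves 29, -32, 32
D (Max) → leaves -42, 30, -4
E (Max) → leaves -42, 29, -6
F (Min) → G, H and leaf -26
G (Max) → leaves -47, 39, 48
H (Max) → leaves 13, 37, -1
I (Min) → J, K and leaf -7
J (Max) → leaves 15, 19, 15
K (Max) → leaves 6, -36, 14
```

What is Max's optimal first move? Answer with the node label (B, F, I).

C (Max): max(29, -32, 32) = 32
D (Max): max(-42, 30, -4) = 30
E (Max): max(-42, 29, -6) = 29
B (Min): min(32, 30, 29) = 29
G (Max): max(-47, 39, 48) = 48
H (Max): max(13, 37, -1) = 37
F (Min): min(48, 37, -26) = -26
J (Max): max(15, 19, 15) = 19
K (Max): max(6, -36, 14) = 14
I (Min): min(19, 14, -7) = -7
Root (Max): max(29, -26, -7) = 29
Max picks the child with the highest value: B (value 29).

B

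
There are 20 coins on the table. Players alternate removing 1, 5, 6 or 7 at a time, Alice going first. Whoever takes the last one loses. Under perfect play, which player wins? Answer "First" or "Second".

First

Positions where the player to move wins (W) vs loses (L):
i:   0  1  2  3  4  5  6  7  8  9 10 11 12 13 14 15 16 17 18 19 20
     W  L  W  L  W  L  W  W  W  W  W  W  W  L  W  L  W  L  W  W  W
Position 20 is W, so the first player wins.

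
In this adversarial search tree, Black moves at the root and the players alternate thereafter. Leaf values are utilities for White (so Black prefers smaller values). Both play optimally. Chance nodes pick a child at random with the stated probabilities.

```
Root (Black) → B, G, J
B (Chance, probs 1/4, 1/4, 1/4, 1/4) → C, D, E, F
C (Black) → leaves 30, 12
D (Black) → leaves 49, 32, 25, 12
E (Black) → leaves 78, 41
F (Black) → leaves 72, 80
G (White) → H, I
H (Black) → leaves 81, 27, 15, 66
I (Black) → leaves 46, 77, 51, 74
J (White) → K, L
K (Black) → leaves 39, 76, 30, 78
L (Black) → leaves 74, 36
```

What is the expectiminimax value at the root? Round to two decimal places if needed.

C (Black): min(30, 12) = 12
D (Black): min(49, 32, 25, 12) = 12
E (Black): min(78, 41) = 41
F (Black): min(72, 80) = 72
B (Chance): 1/4·12 + 1/4·12 + 1/4·41 + 1/4·72 = 34.25
H (Black): min(81, 27, 15, 66) = 15
I (Black): min(46, 77, 51, 74) = 46
G (White): max(15, 46) = 46
K (Black): min(39, 76, 30, 78) = 30
L (Black): min(74, 36) = 36
J (White): max(30, 36) = 36
Root (Black): min(34.25, 46, 36) = 34.25

34.25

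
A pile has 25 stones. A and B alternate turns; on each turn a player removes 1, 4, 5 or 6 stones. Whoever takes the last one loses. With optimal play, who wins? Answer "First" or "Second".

Mark each pile size as W (mover wins) or L (mover loses):
i:   0  1  2  3  4  5  6  7  8  9 10 11 12 13 14 15 16 17 18 19 20 21 22 23 24 25
     W  L  W  L  W  W  W  W  W  W  L  W  L  W  W  W  W  W  W  L  W  L  W  W  W  W
Position 25 is W, so the first player wins.

First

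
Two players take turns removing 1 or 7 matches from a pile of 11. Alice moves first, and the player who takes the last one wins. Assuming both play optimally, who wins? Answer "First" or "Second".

i:   0  1  2  3  4  5  6  7  8  9 10 11
     L  W  L  W  L  W  L  W  L  W  L  W
Position 11 is W, so the first player wins.

First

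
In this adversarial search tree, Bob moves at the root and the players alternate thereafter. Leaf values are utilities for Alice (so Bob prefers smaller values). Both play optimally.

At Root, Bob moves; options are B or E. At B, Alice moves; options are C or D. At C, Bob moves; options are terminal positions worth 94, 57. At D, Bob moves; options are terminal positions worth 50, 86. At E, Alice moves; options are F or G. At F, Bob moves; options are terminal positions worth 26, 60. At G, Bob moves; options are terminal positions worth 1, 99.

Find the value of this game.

C (Bob): min(94, 57) = 57
D (Bob): min(50, 86) = 50
B (Alice): max(57, 50) = 57
F (Bob): min(26, 60) = 26
G (Bob): min(1, 99) = 1
E (Alice): max(26, 1) = 26
Root (Bob): min(57, 26) = 26

26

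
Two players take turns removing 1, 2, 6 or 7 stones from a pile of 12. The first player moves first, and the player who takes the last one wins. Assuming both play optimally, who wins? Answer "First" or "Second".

First

i:   0  1  2  3  4  5  6  7  8  9 10 11 12
     L  W  W  L  W  W  W  W  L  W  W  L  W
Position 12 is W, so the first player wins.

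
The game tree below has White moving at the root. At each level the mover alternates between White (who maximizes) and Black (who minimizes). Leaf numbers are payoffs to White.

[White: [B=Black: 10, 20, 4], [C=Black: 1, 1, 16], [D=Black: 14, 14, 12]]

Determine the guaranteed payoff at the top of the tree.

12

B (Black): min(10, 20, 4) = 4
C (Black): min(1, 1, 16) = 1
D (Black): min(14, 14, 12) = 12
Root (White): max(4, 1, 12) = 12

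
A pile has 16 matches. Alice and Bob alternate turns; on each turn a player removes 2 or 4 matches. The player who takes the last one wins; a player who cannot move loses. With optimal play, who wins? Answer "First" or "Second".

First

Mark each pile size as W (mover wins) or L (mover loses):
i:   0  1  2  3  4  5  6  7  8  9 10 11 12 13 14 15 16
     L  L  W  W  W  W  L  L  W  W  W  W  L  L  W  W  W
Position 16 is W, so the first player wins.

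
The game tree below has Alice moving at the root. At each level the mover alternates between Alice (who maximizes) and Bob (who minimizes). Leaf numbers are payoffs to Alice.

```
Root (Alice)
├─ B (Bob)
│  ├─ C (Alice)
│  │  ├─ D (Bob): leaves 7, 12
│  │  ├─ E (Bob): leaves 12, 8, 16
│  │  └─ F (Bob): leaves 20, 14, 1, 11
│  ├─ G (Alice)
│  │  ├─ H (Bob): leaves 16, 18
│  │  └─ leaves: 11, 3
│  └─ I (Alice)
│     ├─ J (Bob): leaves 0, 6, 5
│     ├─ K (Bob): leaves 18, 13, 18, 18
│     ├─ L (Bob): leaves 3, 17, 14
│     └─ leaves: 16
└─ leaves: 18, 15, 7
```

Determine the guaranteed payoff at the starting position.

18

D (Bob): min(7, 12) = 7
E (Bob): min(12, 8, 16) = 8
F (Bob): min(20, 14, 1, 11) = 1
C (Alice): max(7, 8, 1) = 8
H (Bob): min(16, 18) = 16
G (Alice): max(16, 11, 3) = 16
J (Bob): min(0, 6, 5) = 0
K (Bob): min(18, 13, 18, 18) = 13
L (Bob): min(3, 17, 14) = 3
I (Alice): max(0, 13, 3, 16) = 16
B (Bob): min(8, 16, 16) = 8
Root (Alice): max(8, 18, 15, 7) = 18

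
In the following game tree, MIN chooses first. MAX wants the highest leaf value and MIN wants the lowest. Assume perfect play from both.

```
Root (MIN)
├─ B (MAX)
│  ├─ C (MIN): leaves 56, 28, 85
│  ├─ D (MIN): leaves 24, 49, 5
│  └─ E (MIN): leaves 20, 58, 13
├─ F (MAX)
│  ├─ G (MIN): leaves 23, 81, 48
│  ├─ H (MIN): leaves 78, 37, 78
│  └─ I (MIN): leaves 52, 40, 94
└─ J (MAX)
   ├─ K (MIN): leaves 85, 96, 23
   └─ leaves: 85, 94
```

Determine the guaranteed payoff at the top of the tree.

C (MIN): min(56, 28, 85) = 28
D (MIN): min(24, 49, 5) = 5
E (MIN): min(20, 58, 13) = 13
B (MAX): max(28, 5, 13) = 28
G (MIN): min(23, 81, 48) = 23
H (MIN): min(78, 37, 78) = 37
I (MIN): min(52, 40, 94) = 40
F (MAX): max(23, 37, 40) = 40
K (MIN): min(85, 96, 23) = 23
J (MAX): max(23, 85, 94) = 94
Root (MIN): min(28, 40, 94) = 28

28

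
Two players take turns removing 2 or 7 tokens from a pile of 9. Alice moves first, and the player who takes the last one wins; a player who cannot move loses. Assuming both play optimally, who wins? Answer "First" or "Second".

Positions where the player to move wins (W) vs loses (L):
i:   0  1  2  3  4  5  6  7  8  9
     L  L  W  W  L  L  W  W  W  L
Position 9 is L, so the second player wins.

Second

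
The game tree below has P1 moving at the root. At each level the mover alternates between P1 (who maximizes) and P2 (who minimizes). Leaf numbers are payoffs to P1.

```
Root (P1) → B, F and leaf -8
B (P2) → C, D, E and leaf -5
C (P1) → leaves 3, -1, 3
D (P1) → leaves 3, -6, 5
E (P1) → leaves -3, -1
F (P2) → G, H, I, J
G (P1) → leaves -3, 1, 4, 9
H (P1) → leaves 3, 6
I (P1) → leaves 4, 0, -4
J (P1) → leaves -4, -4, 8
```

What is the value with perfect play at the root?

4

C (P1): max(3, -1, 3) = 3
D (P1): max(3, -6, 5) = 5
E (P1): max(-3, -1) = -1
B (P2): min(3, 5, -1, -5) = -5
G (P1): max(-3, 1, 4, 9) = 9
H (P1): max(3, 6) = 6
I (P1): max(4, 0, -4) = 4
J (P1): max(-4, -4, 8) = 8
F (P2): min(9, 6, 4, 8) = 4
Root (P1): max(-5, 4, -8) = 4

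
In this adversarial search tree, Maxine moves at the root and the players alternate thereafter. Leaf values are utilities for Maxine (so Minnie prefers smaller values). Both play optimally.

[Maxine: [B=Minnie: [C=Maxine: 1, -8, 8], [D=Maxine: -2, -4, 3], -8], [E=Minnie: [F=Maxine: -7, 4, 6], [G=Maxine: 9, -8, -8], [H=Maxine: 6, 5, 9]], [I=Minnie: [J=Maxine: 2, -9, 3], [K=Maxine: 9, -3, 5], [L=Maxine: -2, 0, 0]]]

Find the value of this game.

C (Maxine): max(1, -8, 8) = 8
D (Maxine): max(-2, -4, 3) = 3
B (Minnie): min(8, 3, -8) = -8
F (Maxine): max(-7, 4, 6) = 6
G (Maxine): max(9, -8, -8) = 9
H (Maxine): max(6, 5, 9) = 9
E (Minnie): min(6, 9, 9) = 6
J (Maxine): max(2, -9, 3) = 3
K (Maxine): max(9, -3, 5) = 9
L (Maxine): max(-2, 0, 0) = 0
I (Minnie): min(3, 9, 0) = 0
Root (Maxine): max(-8, 6, 0) = 6

6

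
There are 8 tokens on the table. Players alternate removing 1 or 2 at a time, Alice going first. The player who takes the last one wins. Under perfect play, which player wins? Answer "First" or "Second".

First

W/L table (W = player to move can force a win):
i:   0  1  2  3  4  5  6  7  8
     L  W  W  L  W  W  L  W  W
Position 8 is W, so the first player wins.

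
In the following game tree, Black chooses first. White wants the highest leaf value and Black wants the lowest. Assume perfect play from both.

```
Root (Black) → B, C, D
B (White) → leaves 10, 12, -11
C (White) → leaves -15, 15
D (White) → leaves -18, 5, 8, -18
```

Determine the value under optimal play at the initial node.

8

B (White): max(10, 12, -11) = 12
C (White): max(-15, 15) = 15
D (White): max(-18, 5, 8, -18) = 8
Root (Black): min(12, 15, 8) = 8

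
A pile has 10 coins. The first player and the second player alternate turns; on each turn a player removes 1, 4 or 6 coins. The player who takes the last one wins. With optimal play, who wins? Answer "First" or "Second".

Second

W/L table (W = player to move can force a win):
i:   0  1  2  3  4  5  6  7  8  9 10
     L  W  L  W  W  L  W  L  W  W  L
Position 10 is L, so the second player wins.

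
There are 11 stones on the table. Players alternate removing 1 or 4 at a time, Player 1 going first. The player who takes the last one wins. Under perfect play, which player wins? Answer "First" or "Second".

First

i:   0  1  2  3  4  5  6  7  8  9 10 11
     L  W  L  W  W  L  W  L  W  W  L  W
Position 11 is W, so the first player wins.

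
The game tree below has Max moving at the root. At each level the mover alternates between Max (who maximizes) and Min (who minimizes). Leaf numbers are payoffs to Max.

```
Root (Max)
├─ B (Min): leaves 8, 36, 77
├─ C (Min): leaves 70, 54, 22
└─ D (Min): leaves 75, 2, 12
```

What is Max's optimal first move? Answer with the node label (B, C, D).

C

B (Min): min(8, 36, 77) = 8
C (Min): min(70, 54, 22) = 22
D (Min): min(75, 2, 12) = 2
Root (Max): max(8, 22, 2) = 22
Max picks the child with the highest value: C (value 22).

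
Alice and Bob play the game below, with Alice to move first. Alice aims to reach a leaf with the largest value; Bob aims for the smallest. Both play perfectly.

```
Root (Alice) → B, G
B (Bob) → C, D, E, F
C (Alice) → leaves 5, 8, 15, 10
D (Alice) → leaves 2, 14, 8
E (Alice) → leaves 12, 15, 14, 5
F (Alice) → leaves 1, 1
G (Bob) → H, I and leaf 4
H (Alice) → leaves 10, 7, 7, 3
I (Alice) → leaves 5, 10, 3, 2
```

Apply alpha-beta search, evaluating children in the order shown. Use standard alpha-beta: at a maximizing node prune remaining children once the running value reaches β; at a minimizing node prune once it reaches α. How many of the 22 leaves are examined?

C [α=-∞,β=+∞]: v=15
D [α=-∞,β=15]: v=14
E [α=-∞,β=14]: v=15 after child 2 ≥ β → β-cutoff, skip 2
F [α=-∞,β=14]: v=1
B [α=-∞,β=+∞]: v=1
H [α=1,β=+∞]: v=10
I [α=1,β=10]: v=10 after child 2 ≥ β → β-cutoff, skip 2
G [α=1,β=+∞]: v=4
Root [α=-∞,β=+∞]: v=4
Leaves evaluated: 18 of 22.

18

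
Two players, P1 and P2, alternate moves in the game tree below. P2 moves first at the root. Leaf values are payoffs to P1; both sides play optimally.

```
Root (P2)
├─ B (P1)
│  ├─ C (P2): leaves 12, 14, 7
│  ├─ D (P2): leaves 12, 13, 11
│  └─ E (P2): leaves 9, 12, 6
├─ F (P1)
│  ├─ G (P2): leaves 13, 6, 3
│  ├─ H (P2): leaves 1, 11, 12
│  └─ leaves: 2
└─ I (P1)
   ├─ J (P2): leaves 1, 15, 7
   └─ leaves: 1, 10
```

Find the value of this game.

C (P2): min(12, 14, 7) = 7
D (P2): min(12, 13, 11) = 11
E (P2): min(9, 12, 6) = 6
B (P1): max(7, 11, 6) = 11
G (P2): min(13, 6, 3) = 3
H (P2): min(1, 11, 12) = 1
F (P1): max(3, 1, 2) = 3
J (P2): min(1, 15, 7) = 1
I (P1): max(1, 1, 10) = 10
Root (P2): min(11, 3, 10) = 3

3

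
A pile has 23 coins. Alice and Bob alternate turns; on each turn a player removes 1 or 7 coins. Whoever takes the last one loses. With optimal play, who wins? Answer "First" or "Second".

Second

i:   0  1  2  3  4  5  6  7  8  9 10 11 12 13 14 15 16 17 18 19 20 21 22 23
     W  L  W  L  W  L  W  L  W  L  W  L  W  L  W  L  W  L  W  L  W  L  W  L
Position 23 is L, so the second player wins.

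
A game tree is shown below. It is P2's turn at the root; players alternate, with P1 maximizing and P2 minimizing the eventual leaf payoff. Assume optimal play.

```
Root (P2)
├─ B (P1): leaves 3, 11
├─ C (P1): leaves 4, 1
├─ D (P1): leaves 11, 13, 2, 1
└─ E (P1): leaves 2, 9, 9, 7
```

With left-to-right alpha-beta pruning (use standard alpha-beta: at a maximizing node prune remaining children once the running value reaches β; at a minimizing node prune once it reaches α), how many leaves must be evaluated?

7

B [α=-∞,β=+∞]: v=11
C [α=-∞,β=11]: v=4
D [α=-∞,β=4]: v=11 after child 1 ≥ β → β-cutoff, skip 3
E [α=-∞,β=4]: v=9 after child 2 ≥ β → β-cutoff, skip 2
Root [α=-∞,β=+∞]: v=4
Leaves evaluated: 7 of 12.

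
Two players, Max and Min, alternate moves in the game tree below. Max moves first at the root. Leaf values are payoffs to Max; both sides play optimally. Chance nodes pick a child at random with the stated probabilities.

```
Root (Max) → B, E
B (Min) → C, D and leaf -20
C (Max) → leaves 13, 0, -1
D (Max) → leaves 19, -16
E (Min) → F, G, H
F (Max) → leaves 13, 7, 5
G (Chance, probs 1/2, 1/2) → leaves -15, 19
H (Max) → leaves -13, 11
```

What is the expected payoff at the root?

2

C (Max): max(13, 0, -1) = 13
D (Max): max(19, -16) = 19
B (Min): min(13, 19, -20) = -20
F (Max): max(13, 7, 5) = 13
G (Chance): 1/2·-15 + 1/2·19 = 2
H (Max): max(-13, 11) = 11
E (Min): min(13, 2, 11) = 2
Root (Max): max(-20, 2) = 2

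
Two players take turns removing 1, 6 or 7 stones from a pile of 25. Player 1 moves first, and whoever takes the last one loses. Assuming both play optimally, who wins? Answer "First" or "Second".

Second

Mark each pile size as W (mover wins) or L (mover loses):
i:   0  1  2  3  4  5  6  7  8  9 10 11 12 13 14 15 16 17 18 19 20 21 22 23 24 25
     W  L  W  L  W  L  W  W  W  W  W  W  W  L  W  L  W  L  W  W  W  W  W  W  W  L
Position 25 is L, so the second player wins.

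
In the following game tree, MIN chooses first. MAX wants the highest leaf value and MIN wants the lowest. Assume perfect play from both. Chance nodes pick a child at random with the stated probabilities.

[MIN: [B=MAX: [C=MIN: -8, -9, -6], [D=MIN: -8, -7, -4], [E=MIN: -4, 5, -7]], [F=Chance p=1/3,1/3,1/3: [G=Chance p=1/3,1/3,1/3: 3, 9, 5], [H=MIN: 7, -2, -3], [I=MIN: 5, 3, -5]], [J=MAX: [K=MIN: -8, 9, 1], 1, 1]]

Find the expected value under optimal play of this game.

-7

C (MIN): min(-8, -9, -6) = -9
D (MIN): min(-8, -7, -4) = -8
E (MIN): min(-4, 5, -7) = -7
B (MAX): max(-9, -8, -7) = -7
G (Chance): 1/3·3 + 1/3·9 + 1/3·5 = 5.67
H (MIN): min(7, -2, -3) = -3
I (MIN): min(5, 3, -5) = -5
F (Chance): 1/3·5.67 + 1/3·-3 + 1/3·-5 = -0.78
K (MIN): min(-8, 9, 1) = -8
J (MAX): max(-8, 1, 1) = 1
Root (MIN): min(-7, -0.78, 1) = -7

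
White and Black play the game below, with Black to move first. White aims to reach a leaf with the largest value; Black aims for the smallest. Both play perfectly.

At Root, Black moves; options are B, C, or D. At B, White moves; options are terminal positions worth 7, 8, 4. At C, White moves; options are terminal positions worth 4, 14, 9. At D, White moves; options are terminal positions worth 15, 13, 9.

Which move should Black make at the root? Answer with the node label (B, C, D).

B

B (White): max(7, 8, 4) = 8
C (White): max(4, 14, 9) = 14
D (White): max(15, 13, 9) = 15
Root (Black): min(8, 14, 15) = 8
Black picks the child with the lowest value: B (value 8).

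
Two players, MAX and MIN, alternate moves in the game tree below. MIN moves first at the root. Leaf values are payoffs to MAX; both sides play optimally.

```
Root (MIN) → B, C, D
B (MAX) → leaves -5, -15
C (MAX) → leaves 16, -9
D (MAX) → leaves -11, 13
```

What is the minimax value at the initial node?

B (MAX): max(-5, -15) = -5
C (MAX): max(16, -9) = 16
D (MAX): max(-11, 13) = 13
Root (MIN): min(-5, 16, 13) = -5

-5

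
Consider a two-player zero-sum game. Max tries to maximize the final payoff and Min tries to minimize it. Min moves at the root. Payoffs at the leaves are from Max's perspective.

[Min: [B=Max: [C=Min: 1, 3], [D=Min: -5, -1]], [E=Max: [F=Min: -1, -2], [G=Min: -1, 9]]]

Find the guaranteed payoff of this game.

C (Min): min(1, 3) = 1
D (Min): min(-5, -1) = -5
B (Max): max(1, -5) = 1
F (Min): min(-1, -2) = -2
G (Min): min(-1, 9) = -1
E (Max): max(-2, -1) = -1
Root (Min): min(1, -1) = -1

-1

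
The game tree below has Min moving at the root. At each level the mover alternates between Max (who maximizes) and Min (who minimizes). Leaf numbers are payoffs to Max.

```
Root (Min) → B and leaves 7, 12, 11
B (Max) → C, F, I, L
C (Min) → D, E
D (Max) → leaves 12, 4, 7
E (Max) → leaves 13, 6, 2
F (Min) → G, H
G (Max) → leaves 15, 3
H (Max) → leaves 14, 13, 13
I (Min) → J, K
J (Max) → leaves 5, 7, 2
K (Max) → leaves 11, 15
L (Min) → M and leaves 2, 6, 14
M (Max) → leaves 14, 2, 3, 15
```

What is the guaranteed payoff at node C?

D: max(12, 4, 7) = 12
E: max(13, 6, 2) = 13
C: min(12, 13) = 12

12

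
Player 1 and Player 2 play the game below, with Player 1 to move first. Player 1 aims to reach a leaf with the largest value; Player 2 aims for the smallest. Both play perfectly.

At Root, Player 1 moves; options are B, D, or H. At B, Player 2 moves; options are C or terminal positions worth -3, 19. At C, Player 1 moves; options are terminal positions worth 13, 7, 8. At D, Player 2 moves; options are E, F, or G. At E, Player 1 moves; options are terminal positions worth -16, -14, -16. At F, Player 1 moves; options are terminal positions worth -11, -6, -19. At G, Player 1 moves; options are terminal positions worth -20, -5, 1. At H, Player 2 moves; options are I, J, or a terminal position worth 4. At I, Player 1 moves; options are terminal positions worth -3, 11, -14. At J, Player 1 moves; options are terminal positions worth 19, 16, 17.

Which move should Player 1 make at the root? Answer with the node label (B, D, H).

H

C (Player 1): max(13, 7, 8) = 13
B (Player 2): min(13, -3, 19) = -3
E (Player 1): max(-16, -14, -16) = -14
F (Player 1): max(-11, -6, -19) = -6
G (Player 1): max(-20, -5, 1) = 1
D (Player 2): min(-14, -6, 1) = -14
I (Player 1): max(-3, 11, -14) = 11
J (Player 1): max(19, 16, 17) = 19
H (Player 2): min(11, 19, 4) = 4
Root (Player 1): max(-3, -14, 4) = 4
Player 1 picks the child with the highest value: H (value 4).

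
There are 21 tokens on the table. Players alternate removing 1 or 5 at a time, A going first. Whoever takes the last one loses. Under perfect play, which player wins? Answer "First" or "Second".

Second

Mark each pile size as W (mover wins) or L (mover loses):
i:   0  1  2  3  4  5  6  7  8  9 10 11 12 13 14 15 16 17 18 19 20 21
     W  L  W  L  W  L  W  L  W  L  W  L  W  L  W  L  W  L  W  L  W  L
Position 21 is L, so the second player wins.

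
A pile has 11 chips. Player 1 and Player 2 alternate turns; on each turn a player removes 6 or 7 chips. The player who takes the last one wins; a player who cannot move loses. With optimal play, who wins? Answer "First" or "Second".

i:   0  1  2  3  4  5  6  7  8  9 10 11
     L  L  L  L  L  L  W  W  W  W  W  W
Position 11 is W, so the first player wins.

First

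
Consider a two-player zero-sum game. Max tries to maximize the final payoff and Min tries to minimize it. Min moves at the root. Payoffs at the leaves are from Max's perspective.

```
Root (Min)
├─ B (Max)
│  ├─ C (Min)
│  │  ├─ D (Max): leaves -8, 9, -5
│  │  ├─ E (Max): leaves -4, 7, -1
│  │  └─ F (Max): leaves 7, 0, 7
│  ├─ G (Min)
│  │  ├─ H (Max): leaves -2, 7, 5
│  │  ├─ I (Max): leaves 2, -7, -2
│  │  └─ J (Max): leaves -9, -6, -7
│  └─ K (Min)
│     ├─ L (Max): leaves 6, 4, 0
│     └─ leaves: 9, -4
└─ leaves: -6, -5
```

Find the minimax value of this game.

-6

D (Max): max(-8, 9, -5) = 9
E (Max): max(-4, 7, -1) = 7
F (Max): max(7, 0, 7) = 7
C (Min): min(9, 7, 7) = 7
H (Max): max(-2, 7, 5) = 7
I (Max): max(2, -7, -2) = 2
J (Max): max(-9, -6, -7) = -6
G (Min): min(7, 2, -6) = -6
L (Max): max(6, 4, 0) = 6
K (Min): min(6, 9, -4) = -4
B (Max): max(7, -6, -4) = 7
Root (Min): min(7, -6, -5) = -6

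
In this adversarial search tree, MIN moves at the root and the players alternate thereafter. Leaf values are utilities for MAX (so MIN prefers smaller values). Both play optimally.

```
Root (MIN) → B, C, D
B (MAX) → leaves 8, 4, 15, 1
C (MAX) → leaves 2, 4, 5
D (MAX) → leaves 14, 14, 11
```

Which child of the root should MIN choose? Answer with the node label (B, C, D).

C

B (MAX): max(8, 4, 15, 1) = 15
C (MAX): max(2, 4, 5) = 5
D (MAX): max(14, 14, 11) = 14
Root (MIN): min(15, 5, 14) = 5
MIN picks the child with the lowest value: C (value 5).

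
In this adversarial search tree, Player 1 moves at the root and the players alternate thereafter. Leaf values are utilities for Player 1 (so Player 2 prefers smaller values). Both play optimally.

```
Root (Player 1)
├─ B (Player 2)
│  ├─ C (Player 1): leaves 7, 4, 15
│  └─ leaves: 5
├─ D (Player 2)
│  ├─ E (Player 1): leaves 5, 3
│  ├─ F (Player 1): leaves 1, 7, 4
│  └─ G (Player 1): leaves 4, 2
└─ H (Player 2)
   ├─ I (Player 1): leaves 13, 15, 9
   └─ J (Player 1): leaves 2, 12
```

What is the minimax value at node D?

E: max(5, 3) = 5
F: max(1, 7, 4) = 7
G: max(4, 2) = 4
D: min(5, 7, 4) = 4

4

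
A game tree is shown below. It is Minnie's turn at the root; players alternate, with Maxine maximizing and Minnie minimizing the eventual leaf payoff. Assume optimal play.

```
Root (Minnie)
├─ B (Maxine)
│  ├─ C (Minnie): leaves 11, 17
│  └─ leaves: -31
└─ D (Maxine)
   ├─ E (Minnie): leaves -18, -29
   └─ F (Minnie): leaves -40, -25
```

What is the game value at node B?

11

C: min(11, 17) = 11
B: max(11, -31) = 11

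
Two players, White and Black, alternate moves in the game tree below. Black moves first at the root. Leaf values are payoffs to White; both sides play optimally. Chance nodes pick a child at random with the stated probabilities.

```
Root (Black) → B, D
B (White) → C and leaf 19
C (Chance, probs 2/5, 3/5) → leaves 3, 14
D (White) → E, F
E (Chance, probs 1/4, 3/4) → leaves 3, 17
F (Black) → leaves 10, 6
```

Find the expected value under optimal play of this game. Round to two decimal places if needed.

C (Chance): 2/5·3 + 3/5·14 = 9.6
B (White): max(9.6, 19) = 19
E (Chance): 1/4·3 + 3/4·17 = 13.5
F (Black): min(10, 6) = 6
D (White): max(13.5, 6) = 13.5
Root (Black): min(19, 13.5) = 13.5

13.5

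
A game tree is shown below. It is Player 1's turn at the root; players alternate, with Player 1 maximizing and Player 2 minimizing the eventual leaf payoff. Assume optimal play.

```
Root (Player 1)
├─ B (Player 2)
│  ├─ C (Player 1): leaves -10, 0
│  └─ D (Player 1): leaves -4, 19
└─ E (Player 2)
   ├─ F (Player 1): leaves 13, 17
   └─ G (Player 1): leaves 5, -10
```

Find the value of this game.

C (Player 1): max(-10, 0) = 0
D (Player 1): max(-4, 19) = 19
B (Player 2): min(0, 19) = 0
F (Player 1): max(13, 17) = 17
G (Player 1): max(5, -10) = 5
E (Player 2): min(17, 5) = 5
Root (Player 1): max(0, 5) = 5

5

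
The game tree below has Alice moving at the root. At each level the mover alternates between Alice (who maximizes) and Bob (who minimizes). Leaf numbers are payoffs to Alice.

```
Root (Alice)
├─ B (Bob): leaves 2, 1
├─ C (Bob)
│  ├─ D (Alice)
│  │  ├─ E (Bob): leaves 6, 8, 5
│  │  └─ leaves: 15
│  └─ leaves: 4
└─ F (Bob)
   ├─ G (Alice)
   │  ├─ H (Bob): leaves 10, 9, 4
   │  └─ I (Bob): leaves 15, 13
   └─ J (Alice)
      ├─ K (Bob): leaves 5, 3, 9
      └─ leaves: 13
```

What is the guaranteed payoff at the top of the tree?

13

B (Bob): min(2, 1) = 1
E (Bob): min(6, 8, 5) = 5
D (Alice): max(5, 15) = 15
C (Bob): min(15, 4) = 4
H (Bob): min(10, 9, 4) = 4
I (Bob): min(15, 13) = 13
G (Alice): max(4, 13) = 13
K (Bob): min(5, 3, 9) = 3
J (Alice): max(3, 13) = 13
F (Bob): min(13, 13) = 13
Root (Alice): max(1, 4, 13) = 13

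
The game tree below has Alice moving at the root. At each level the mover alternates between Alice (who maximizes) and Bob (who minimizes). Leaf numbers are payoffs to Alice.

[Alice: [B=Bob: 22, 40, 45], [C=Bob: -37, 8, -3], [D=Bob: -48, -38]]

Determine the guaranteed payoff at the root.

22

B (Bob): min(22, 40, 45) = 22
C (Bob): min(-37, 8, -3) = -37
D (Bob): min(-48, -38) = -48
Root (Alice): max(22, -37, -48) = 22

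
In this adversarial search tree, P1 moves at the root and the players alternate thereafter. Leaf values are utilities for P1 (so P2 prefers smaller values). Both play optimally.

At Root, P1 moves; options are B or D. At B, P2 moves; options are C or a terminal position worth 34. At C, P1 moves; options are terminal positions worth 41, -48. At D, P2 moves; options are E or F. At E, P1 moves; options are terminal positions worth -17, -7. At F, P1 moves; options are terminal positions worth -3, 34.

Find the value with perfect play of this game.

34

C (P1): max(41, -48) = 41
B (P2): min(41, 34) = 34
E (P1): max(-17, -7) = -7
F (P1): max(-3, 34) = 34
D (P2): min(-7, 34) = -7
Root (P1): max(34, -7) = 34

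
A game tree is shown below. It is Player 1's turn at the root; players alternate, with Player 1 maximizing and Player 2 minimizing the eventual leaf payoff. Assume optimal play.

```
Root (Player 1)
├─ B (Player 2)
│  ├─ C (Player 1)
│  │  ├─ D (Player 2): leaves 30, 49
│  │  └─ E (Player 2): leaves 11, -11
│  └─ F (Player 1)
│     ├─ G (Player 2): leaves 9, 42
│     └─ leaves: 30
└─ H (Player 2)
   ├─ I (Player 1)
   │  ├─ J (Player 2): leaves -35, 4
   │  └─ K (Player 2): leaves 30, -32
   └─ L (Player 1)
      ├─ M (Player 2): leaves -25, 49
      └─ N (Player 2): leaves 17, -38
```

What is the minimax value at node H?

J: min(-35, 4) = -35
K: min(30, -32) = -32
I: max(-35, -32) = -32
M: min(-25, 49) = -25
N: min(17, -38) = -38
L: max(-25, -38) = -25
H: min(-32, -25) = -32

-32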